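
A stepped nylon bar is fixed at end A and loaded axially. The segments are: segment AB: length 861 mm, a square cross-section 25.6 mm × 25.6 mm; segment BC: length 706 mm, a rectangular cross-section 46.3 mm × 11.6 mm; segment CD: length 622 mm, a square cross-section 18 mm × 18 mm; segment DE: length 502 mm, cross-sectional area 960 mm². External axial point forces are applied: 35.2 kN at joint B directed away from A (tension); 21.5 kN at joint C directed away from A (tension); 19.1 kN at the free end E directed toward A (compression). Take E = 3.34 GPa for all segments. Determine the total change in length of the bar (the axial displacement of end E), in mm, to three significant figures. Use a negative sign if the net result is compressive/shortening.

1.77 mm

Internal axial forces (sectioning from the free end, tension +): N_DE = -19.1 kN, N_CD = -19.1 kN, N_BC = 2.4 kN, N_AB = 37.6 kN.
A_AB = 655.4 mm².
A_BC = 537.1 mm².
A_CD = 324 mm².
δ_AB = 37600·861/(655.4·3340) = 14.79 mm
δ_BC = 2400·706/(537.1·3340) = 0.9446 mm
δ_CD = -19100·622/(324·3340) = -10.98 mm
δ_DE = -19100·502/(960·3340) = -2.99 mm
δ = Σδ_i = 1.766 mm.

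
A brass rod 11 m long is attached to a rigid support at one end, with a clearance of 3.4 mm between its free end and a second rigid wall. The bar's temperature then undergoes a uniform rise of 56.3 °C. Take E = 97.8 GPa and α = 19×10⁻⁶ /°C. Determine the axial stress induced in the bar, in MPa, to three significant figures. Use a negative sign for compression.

-74.4 MPa

Free thermal expansion αLΔT = 19e-6 · 11000 · 56.3 = 11.77 mm.
The walls engage after the gap closes; constrained expansion = 11.77 − 3.4 = 8.367 mm.
The walls impose strain ε = −(8.367)/11000 = -7.6061e-04; σ = Eε = 97800 · -7.6061e-04 = -74.39 MPa.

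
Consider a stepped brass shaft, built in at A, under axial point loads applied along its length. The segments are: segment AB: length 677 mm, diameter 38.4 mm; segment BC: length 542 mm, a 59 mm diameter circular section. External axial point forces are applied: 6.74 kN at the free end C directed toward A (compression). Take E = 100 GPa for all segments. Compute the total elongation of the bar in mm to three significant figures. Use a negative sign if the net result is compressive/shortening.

Internal axial forces (sectioning from the free end, tension +): N_BC = -6.74 kN, N_AB = -6.74 kN.
A_AB = 1158 mm².
A_BC = 2734 mm².
δ_AB = -6740·677/(1158·100000) = -0.0394 mm
δ_BC = -6740·542/(2734·100000) = -0.01336 mm
δ = Σδ_i = -0.05276 mm.

-0.0528 mm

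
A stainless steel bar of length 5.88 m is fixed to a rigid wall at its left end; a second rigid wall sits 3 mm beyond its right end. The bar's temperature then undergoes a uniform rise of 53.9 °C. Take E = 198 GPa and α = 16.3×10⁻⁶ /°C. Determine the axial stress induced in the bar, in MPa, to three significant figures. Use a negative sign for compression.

-72.9 MPa

Free thermal expansion αLΔT = 16.3e-6 · 5880 · 53.9 = 5.166 mm.
The walls engage after the gap closes; constrained expansion = 5.166 − 3 = 2.166 mm.
The walls impose strain ε = −(2.166)/5880 = -3.6837e-04; σ = Eε = 198000 · -3.6837e-04 = -72.94 MPa.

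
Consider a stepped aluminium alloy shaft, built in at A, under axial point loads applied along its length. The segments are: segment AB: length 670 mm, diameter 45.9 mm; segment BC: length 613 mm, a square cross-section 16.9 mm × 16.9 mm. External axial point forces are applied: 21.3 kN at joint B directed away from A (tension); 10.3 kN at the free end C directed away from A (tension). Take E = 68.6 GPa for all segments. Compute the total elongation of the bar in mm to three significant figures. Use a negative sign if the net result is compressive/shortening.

Internal axial forces (sectioning from the free end, tension +): N_BC = 10.3 kN, N_AB = 31.6 kN.
A_AB = 1655 mm².
A_BC = 285.6 mm².
δ_AB = 31600·670/(1655·68600) = 0.1865 mm
δ_BC = 10300·613/(285.6·68600) = 0.3223 mm
δ = Σδ_i = 0.5088 mm.

0.509 mm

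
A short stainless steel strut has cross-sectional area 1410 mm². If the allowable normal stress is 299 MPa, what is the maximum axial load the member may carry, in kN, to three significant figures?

422 kN

P_max = σ_allow · A = 299 · 1410 = 421600 N = 421.6 kN.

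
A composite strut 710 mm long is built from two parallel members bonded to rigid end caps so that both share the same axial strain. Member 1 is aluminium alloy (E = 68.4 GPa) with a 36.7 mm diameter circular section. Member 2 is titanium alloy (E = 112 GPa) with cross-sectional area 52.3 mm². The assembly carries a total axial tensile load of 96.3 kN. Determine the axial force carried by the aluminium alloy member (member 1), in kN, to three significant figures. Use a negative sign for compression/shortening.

A_1 = 1058 mm².
Equal strain + equilibrium ⇒ each member carries load in proportion to AE: A₁E₁ = 72360000 N, A₂E₂ = 5858000 N, ΣAE = 78210000 N.
F₁ = P·A₁E₁/ΣAE = 96300·72360000/78210000 = 89090 N.

89.1 kN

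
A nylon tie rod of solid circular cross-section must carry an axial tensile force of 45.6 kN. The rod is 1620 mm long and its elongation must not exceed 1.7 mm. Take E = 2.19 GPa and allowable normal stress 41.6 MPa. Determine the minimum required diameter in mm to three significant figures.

Required area A ≥ P/σ_allow = 45600/41.6 = 1096 mm².
For a solid circular section, d ≥ √(4A/π) = 37.36 mm.
Elongation limit: A ≥ PL/(Eδ_allow) = 45600·1620/(2190·1.7) = 19840 mm² ⇒ d ≥ 158.9 mm.
The elongation limit governs.

159 mm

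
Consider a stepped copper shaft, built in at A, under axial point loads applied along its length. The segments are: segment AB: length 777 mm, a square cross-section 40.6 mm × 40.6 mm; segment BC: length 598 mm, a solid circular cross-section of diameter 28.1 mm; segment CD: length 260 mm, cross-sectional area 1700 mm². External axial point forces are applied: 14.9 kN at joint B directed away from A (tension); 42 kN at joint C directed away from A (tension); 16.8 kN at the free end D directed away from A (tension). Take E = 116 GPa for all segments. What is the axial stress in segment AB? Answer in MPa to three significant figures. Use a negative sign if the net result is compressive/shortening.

Internal axial forces (sectioning from the free end, tension +): N_CD = 16.8 kN, N_BC = 58.8 kN, N_AB = 73.7 kN.
A_AB = 1648 mm².
σ_AB = N_AB/A_AB = 73700/1648 = 44.71 MPa.

44.7 MPa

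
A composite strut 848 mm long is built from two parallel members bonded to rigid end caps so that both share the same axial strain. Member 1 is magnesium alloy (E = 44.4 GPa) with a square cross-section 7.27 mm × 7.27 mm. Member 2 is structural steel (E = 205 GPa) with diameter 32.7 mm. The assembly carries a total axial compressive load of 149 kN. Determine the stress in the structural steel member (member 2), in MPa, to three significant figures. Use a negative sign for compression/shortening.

A_1 = 52.85 mm².
A_2 = 839.8 mm².
Equal strain + equilibrium ⇒ each member carries load in proportion to AE: A₁E₁ = 2347000 N, A₂E₂ = 172200000 N, ΣAE = 174500000 N.
σ₂ = P·E₂/ΣAE = -149000·205000/174500000 = -175 MPa.

-175 MPa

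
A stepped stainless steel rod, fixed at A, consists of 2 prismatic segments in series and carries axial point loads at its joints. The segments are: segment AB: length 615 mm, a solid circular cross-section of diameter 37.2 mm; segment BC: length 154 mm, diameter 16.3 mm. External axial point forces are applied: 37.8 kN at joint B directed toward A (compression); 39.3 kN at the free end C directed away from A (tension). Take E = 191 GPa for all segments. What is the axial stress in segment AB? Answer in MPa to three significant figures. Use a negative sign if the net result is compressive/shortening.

1.38 MPa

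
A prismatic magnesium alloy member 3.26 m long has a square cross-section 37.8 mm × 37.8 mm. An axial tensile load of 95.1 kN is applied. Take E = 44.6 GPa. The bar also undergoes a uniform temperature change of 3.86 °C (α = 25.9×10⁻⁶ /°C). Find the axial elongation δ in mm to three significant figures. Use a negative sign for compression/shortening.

A = 1429 mm².
δ_mech = NL/(AE) = 95100·3260/(1429·44600) = 4.865 mm.
δ_thermal = αLΔT = 25.9e-6·3260·3.86 = 0.3259 mm.
δ = δ_mech + δ_thermal = 5.191 mm.

5.19 mm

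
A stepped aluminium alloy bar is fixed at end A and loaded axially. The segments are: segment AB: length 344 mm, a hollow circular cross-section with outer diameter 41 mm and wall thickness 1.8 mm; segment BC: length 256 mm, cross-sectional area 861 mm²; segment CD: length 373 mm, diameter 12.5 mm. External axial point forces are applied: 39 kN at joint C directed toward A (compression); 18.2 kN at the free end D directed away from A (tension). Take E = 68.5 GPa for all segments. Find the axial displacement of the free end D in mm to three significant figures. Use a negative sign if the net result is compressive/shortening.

0.246 mm

Internal axial forces (sectioning from the free end, tension +): N_CD = 18.2 kN, N_BC = -20.8 kN, N_AB = -20.8 kN.
A_AB = 221.7 mm².
A_CD = 122.7 mm².
δ_AB = -20800·344/(221.7·68500) = -0.4712 mm
δ_BC = -20800·256/(861·68500) = -0.09028 mm
δ_CD = 18200·373/(122.7·68500) = 0.8076 mm
δ = Σδ_i = 0.2461 mm.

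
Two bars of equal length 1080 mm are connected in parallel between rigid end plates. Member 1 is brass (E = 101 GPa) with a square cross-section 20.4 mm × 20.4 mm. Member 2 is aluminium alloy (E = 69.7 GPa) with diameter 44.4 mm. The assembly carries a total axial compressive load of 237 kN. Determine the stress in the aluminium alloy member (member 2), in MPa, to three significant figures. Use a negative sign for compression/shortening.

A_1 = 416.2 mm².
A_2 = 1548 mm².
Equal strain + equilibrium ⇒ each member carries load in proportion to AE: A₁E₁ = 42030000 N, A₂E₂ = 107900000 N, ΣAE = 149900000 N.
σ₂ = P·E₂/ΣAE = -237000·69700/149900000 = -110.2 MPa.

-110 MPa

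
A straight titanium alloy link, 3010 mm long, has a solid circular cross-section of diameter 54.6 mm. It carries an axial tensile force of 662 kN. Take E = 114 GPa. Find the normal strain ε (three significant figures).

A = 2341 mm².
σ = N/A = 282.7 MPa; ε = σ/E = 282.7/114000 = 2.480e-03.

0.00248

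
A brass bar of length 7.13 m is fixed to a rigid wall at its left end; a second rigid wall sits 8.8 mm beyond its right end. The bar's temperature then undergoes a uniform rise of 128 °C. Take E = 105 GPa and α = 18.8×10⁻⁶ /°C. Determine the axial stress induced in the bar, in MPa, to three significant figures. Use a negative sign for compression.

Free thermal expansion αLΔT = 18.8e-6 · 7130 · 128 = 17.16 mm.
The walls engage after the gap closes; constrained expansion = 17.16 − 8.8 = 8.358 mm.
The walls impose strain ε = −(8.358)/7130 = -1.1722e-03; σ = Eε = 105000 · -1.1722e-03 = -123.1 MPa.

-123 MPa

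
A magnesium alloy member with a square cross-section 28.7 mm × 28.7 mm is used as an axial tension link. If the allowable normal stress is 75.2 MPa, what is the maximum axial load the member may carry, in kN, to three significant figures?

A = 823.7 mm².
P_max = σ_allow · A = 75.2 · 823.7 = 61940 N = 61.94 kN.

61.9 kN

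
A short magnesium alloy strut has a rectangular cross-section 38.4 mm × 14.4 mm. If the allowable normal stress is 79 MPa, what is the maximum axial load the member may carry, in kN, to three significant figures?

A = 553 mm².
P_max = σ_allow · A = 79 · 553 = 43680 N = 43.68 kN.

43.7 kN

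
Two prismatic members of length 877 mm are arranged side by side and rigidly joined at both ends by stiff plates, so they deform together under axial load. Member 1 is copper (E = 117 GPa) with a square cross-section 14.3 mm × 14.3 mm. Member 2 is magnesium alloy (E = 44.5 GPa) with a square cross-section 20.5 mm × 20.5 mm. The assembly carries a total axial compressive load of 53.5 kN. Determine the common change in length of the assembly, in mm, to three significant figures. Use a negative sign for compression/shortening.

-1.10 mm

A_1 = 204.5 mm².
A_2 = 420.2 mm².
Equal strain + equilibrium ⇒ each member carries load in proportion to AE: A₁E₁ = 23930000 N, A₂E₂ = 18700000 N, ΣAE = 42630000 N.
δ = PL/ΣAE = -53500·877/42630000 = -1.101 mm.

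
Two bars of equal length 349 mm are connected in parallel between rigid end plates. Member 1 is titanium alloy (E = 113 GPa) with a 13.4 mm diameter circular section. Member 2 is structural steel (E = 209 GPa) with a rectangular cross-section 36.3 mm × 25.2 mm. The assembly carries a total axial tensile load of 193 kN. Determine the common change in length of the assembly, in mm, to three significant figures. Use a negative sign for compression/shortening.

0.325 mm

A_1 = 141 mm².
A_2 = 914.8 mm².
Equal strain + equilibrium ⇒ each member carries load in proportion to AE: A₁E₁ = 15940000 N, A₂E₂ = 191200000 N, ΣAE = 207100000 N.
δ = PL/ΣAE = 193000·349/207100000 = 0.3252 mm.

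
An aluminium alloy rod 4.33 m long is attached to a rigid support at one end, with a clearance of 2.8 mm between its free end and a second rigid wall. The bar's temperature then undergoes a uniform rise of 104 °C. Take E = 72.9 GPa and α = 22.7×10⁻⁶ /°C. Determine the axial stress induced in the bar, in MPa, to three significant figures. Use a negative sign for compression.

Free thermal expansion αLΔT = 22.7e-6 · 4330 · 104 = 10.22 mm.
The walls engage after the gap closes; constrained expansion = 10.22 − 2.8 = 7.422 mm.
The walls impose strain ε = −(7.422)/4330 = -1.7141e-03; σ = Eε = 72900 · -1.7141e-03 = -125 MPa.

-125 MPa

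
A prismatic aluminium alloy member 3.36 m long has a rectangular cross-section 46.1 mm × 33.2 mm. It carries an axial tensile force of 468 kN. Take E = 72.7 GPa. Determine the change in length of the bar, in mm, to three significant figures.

14.1 mm

A = 1531 mm².
δ_mech = NL/(AE) = 468000·3360/(1531·72700) = 14.13 mm.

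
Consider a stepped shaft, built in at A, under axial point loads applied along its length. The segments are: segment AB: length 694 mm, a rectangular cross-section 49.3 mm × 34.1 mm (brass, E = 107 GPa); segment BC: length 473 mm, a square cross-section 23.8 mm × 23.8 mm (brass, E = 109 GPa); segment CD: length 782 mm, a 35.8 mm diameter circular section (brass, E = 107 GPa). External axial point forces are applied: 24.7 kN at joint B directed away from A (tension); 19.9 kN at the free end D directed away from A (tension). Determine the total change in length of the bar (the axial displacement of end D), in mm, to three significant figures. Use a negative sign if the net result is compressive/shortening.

0.469 mm

Internal axial forces (sectioning from the free end, tension +): N_CD = 19.9 kN, N_BC = 19.9 kN, N_AB = 44.6 kN.
A_AB = 1681 mm².
A_BC = 566.4 mm².
A_CD = 1007 mm².
δ_AB = 44600·694/(1681·107000) = 0.1721 mm
δ_BC = 19900·473/(566.4·109000) = 0.1525 mm
δ_CD = 19900·782/(1007·107000) = 0.1445 mm
δ = Σδ_i = 0.469 mm.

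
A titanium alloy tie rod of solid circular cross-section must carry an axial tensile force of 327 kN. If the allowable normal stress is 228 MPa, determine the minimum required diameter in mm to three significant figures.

Required area A ≥ P/σ_allow = 327000/228 = 1434 mm².
For a solid circular section, d ≥ √(4A/π) = 42.73 mm.

42.7 mm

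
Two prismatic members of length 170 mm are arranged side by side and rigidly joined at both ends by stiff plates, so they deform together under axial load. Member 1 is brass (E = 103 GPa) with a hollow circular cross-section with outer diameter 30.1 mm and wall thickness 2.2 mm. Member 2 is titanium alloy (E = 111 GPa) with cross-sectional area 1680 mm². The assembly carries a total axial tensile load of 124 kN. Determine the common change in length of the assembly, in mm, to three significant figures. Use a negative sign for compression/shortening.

A_1 = 192.8 mm².
Equal strain + equilibrium ⇒ each member carries load in proportion to AE: A₁E₁ = 19860000 N, A₂E₂ = 186500000 N, ΣAE = 206300000 N.
δ = PL/ΣAE = 124000·170/206300000 = 0.1022 mm.

0.102 mm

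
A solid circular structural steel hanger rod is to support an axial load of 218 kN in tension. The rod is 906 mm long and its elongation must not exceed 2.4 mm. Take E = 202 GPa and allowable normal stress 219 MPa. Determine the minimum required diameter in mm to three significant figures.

Required area A ≥ P/σ_allow = 218000/219 = 995.4 mm².
For a solid circular section, d ≥ √(4A/π) = 35.6 mm.
Elongation limit: A ≥ PL/(Eδ_allow) = 218000·906/(202000·2.4) = 407.4 mm² ⇒ d ≥ 22.78 mm.
The stress limit governs.

35.6 mm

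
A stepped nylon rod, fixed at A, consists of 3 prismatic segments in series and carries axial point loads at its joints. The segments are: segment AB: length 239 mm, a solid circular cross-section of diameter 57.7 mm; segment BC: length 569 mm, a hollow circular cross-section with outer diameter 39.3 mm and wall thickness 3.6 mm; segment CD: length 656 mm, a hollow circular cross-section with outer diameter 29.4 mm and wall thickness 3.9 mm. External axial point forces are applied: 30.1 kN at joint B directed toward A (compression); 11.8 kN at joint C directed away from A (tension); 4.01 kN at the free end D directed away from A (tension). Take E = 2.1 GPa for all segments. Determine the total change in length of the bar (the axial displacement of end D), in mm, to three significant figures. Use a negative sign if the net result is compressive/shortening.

14.0 mm

Internal axial forces (sectioning from the free end, tension +): N_CD = 4.01 kN, N_BC = 15.81 kN, N_AB = -14.29 kN.
A_AB = 2615 mm².
A_BC = 403.8 mm².
A_CD = 312.4 mm².
δ_AB = -14290·239/(2615·2100) = -0.622 mm
δ_BC = 15810·569/(403.8·2100) = 10.61 mm
δ_CD = 4010·656/(312.4·2100) = 4.009 mm
δ = Σδ_i = 14 mm.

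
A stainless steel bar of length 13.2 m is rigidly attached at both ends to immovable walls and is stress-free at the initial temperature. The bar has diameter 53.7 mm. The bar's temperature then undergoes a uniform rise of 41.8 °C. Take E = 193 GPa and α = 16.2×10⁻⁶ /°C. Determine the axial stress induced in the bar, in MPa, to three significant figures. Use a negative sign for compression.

-131 MPa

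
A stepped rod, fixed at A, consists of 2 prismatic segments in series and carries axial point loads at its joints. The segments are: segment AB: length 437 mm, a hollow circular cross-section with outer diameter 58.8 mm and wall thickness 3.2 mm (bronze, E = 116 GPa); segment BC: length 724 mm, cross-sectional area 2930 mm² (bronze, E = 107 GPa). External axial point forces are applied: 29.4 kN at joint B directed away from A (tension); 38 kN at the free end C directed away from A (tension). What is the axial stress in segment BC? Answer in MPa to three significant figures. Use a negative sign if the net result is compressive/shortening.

13.0 MPa

Internal axial forces (sectioning from the free end, tension +): N_BC = 38 kN, N_AB = 67.4 kN.
σ_BC = N_BC/A_BC = 38000/2930 = 12.97 MPa.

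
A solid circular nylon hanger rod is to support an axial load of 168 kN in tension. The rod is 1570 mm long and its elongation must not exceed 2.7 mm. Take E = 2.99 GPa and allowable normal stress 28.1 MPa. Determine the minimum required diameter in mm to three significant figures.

204 mm

Required area A ≥ P/σ_allow = 168000/28.1 = 5979 mm².
For a solid circular section, d ≥ √(4A/π) = 87.25 mm.
Elongation limit: A ≥ PL/(Eδ_allow) = 168000·1570/(2990·2.7) = 32670 mm² ⇒ d ≥ 204 mm.
The elongation limit governs.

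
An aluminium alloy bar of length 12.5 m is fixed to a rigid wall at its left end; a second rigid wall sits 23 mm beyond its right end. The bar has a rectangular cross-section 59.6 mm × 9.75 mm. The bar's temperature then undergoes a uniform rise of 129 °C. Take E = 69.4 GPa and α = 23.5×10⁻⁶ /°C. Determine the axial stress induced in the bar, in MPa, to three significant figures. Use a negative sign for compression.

-82.7 MPa

Free thermal expansion αLΔT = 23.5e-6 · 12500 · 129 = 37.89 mm.
The walls engage after the gap closes; constrained expansion = 37.89 − 23 = 14.89 mm.
The walls impose strain ε = −(14.89)/12500 = -1.1915e-03; σ = Eε = 69400 · -1.1915e-03 = -82.69 MPa.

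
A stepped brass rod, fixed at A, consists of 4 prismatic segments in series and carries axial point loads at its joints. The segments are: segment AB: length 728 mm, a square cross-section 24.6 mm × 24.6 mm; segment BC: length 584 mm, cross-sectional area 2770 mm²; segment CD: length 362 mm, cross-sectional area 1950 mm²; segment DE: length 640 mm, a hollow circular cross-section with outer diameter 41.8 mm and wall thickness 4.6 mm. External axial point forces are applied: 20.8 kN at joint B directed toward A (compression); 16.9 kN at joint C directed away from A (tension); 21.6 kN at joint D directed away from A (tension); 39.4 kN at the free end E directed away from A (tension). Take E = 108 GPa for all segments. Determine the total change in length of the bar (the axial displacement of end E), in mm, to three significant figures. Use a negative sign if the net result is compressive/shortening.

Internal axial forces (sectioning from the free end, tension +): N_DE = 39.4 kN, N_CD = 61 kN, N_BC = 77.9 kN, N_AB = 57.1 kN.
A_AB = 605.2 mm².
A_DE = 537.6 mm².
δ_AB = 57100·728/(605.2·108000) = 0.636 mm
δ_BC = 77900·584/(2770·108000) = 0.1521 mm
δ_CD = 61000·362/(1950·108000) = 0.1049 mm
δ_DE = 39400·640/(537.6·108000) = 0.4343 mm
δ = Σδ_i = 1.327 mm.

1.33 mm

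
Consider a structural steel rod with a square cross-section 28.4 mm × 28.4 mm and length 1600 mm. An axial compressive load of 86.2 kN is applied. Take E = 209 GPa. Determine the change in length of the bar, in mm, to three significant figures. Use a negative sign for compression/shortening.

A = 806.6 mm².
δ_mech = NL/(AE) = -86200·1600/(806.6·209000) = -0.8182 mm.

-0.818 mm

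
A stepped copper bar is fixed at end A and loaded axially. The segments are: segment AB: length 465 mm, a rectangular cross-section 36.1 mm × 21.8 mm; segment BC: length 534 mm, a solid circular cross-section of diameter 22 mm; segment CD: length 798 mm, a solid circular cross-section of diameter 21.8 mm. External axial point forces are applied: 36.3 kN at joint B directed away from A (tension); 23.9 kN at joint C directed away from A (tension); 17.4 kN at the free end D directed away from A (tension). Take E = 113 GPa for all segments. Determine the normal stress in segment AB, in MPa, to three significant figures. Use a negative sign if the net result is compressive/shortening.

Internal axial forces (sectioning from the free end, tension +): N_CD = 17.4 kN, N_BC = 41.3 kN, N_AB = 77.6 kN.
A_AB = 787 mm².
σ_AB = N_AB/A_AB = 77600/787 = 98.6 MPa.

98.6 MPa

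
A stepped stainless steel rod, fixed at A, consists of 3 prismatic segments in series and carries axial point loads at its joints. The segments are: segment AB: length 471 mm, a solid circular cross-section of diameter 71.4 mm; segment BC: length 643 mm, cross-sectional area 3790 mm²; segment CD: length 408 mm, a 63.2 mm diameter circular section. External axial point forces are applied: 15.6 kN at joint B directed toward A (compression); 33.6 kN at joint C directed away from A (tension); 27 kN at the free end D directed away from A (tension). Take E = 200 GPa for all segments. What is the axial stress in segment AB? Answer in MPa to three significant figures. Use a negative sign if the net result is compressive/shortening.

11.2 MPa

Internal axial forces (sectioning from the free end, tension +): N_CD = 27 kN, N_BC = 60.6 kN, N_AB = 45 kN.
A_AB = 4004 mm².
σ_AB = N_AB/A_AB = 45000/4004 = 11.24 MPa.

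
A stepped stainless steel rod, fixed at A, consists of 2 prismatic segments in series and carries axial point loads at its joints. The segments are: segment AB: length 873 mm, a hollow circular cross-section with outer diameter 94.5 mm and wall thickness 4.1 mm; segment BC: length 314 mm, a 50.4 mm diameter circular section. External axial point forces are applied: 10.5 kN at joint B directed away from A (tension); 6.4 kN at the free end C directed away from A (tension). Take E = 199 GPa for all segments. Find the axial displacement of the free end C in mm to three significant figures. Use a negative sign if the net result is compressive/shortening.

0.0687 mm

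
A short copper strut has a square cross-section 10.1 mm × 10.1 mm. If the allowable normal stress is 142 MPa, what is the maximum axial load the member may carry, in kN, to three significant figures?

14.5 kN

A = 102 mm².
P_max = σ_allow · A = 142 · 102 = 14490 N = 14.49 kN.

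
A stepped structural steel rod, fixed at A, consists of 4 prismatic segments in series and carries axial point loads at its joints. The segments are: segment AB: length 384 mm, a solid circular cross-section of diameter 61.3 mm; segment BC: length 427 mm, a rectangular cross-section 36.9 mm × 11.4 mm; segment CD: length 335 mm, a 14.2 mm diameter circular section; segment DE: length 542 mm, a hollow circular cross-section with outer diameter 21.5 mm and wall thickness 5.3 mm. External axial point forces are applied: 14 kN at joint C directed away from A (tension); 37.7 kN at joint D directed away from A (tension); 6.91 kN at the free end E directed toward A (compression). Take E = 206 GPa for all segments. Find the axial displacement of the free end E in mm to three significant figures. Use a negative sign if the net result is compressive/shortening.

0.498 mm

Internal axial forces (sectioning from the free end, tension +): N_DE = -6.91 kN, N_CD = 30.79 kN, N_BC = 44.79 kN, N_AB = 44.79 kN.
A_AB = 2951 mm².
A_BC = 420.7 mm².
A_CD = 158.4 mm².
A_DE = 269.7 mm².
δ_AB = 44790·384/(2951·206000) = 0.02829 mm
δ_BC = 44790·427/(420.7·206000) = 0.2207 mm
δ_CD = 30790·335/(158.4·206000) = 0.3162 mm
δ_DE = -6910·542/(269.7·206000) = -0.0674 mm
δ = Σδ_i = 0.4978 mm.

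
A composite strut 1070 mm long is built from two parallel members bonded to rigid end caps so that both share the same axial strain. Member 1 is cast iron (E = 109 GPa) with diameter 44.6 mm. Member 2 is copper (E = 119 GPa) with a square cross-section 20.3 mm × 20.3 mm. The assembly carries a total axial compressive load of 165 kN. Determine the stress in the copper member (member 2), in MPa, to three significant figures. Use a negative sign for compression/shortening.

-89.5 MPa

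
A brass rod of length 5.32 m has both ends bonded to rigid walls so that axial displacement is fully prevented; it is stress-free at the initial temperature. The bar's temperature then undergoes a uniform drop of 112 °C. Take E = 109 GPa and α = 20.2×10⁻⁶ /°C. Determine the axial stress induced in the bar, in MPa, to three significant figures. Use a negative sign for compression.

Free thermal expansion αLΔT = 20.2e-6 · 5320 · -112 = -12.04 mm.
The walls impose strain ε = −(-12.04)/5320 = 2.2624e-03; σ = Eε = 109000 · 2.2624e-03 = 246.6 MPa.

247 MPa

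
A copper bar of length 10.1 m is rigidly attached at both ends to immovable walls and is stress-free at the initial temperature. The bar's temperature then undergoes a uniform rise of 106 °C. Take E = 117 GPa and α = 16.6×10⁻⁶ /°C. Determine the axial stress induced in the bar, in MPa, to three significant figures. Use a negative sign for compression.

-206 MPa

Free thermal expansion αLΔT = 16.6e-6 · 10100 · 106 = 17.77 mm.
The walls impose strain ε = −(17.77)/10100 = -1.7596e-03; σ = Eε = 117000 · -1.7596e-03 = -205.9 MPa.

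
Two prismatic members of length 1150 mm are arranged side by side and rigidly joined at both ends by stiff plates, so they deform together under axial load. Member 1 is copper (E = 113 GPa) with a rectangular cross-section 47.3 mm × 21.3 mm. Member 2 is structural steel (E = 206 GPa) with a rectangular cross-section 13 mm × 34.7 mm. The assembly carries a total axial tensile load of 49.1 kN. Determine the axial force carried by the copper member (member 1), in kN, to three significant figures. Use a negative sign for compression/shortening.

A_1 = 1007 mm².
A_2 = 451.1 mm².
Equal strain + equilibrium ⇒ each member carries load in proportion to AE: A₁E₁ = 113800000 N, A₂E₂ = 92930000 N, ΣAE = 206800000 N.
F₁ = P·A₁E₁/ΣAE = 49100·113800000/206800000 = 27030 N.

27.0 kN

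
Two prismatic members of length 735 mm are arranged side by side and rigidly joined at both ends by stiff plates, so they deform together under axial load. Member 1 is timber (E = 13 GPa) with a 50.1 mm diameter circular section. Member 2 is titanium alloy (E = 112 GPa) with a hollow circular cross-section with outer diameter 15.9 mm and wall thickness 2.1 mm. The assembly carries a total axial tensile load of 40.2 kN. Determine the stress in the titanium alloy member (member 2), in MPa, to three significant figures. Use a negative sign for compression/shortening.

A_1 = 1971 mm².
A_2 = 91.04 mm².
Equal strain + equilibrium ⇒ each member carries load in proportion to AE: A₁E₁ = 25630000 N, A₂E₂ = 10200000 N, ΣAE = 35820000 N.
σ₂ = P·E₂/ΣAE = 40200·112000/35820000 = 125.7 MPa.

126 MPa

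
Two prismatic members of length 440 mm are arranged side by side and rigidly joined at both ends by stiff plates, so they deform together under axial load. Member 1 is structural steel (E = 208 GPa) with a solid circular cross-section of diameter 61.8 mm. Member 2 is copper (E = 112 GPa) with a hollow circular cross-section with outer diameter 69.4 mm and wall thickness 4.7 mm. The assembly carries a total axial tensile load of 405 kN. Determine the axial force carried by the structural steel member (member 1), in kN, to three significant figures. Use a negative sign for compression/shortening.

A_1 = 3000 mm².
A_2 = 955.3 mm².
Equal strain + equilibrium ⇒ each member carries load in proportion to AE: A₁E₁ = 623900000 N, A₂E₂ = 107000000 N, ΣAE = 730900000 N.
F₁ = P·A₁E₁/ΣAE = 405000·623900000/730900000 = 345700 N.

346 kN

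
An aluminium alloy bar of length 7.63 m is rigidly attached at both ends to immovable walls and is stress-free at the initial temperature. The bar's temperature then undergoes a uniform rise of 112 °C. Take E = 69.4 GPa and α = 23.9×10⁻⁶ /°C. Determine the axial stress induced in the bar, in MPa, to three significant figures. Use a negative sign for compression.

Free thermal expansion αLΔT = 23.9e-6 · 7630 · 112 = 20.42 mm.
The walls impose strain ε = −(20.42)/7630 = -2.6768e-03; σ = Eε = 69400 · -2.6768e-03 = -185.8 MPa.

-186 MPa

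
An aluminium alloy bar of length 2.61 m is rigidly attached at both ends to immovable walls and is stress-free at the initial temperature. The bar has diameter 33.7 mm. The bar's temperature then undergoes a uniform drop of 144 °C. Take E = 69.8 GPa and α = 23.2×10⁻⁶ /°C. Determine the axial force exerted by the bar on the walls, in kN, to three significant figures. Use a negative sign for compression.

208 kN

Free thermal expansion αLΔT = 23.2e-6 · 2610 · -144 = -8.719 mm.
The walls impose strain ε = −(-8.719)/2610 = 3.3408e-03; σ = Eε = 69800 · 3.3408e-03 = 233.2 MPa.
Wall reaction R = σ·A = 233.2·892 = 208000 N = 208 kN.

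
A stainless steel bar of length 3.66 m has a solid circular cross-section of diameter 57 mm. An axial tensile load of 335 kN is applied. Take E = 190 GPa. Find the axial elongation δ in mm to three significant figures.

2.53 mm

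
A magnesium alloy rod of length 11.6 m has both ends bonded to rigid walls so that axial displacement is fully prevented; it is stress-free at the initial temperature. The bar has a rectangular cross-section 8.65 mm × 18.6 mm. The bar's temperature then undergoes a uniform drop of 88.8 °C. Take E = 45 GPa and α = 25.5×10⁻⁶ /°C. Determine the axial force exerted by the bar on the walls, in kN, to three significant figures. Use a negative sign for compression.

Free thermal expansion αLΔT = 25.5e-6 · 11600 · -88.8 = -26.27 mm.
The walls impose strain ε = −(-26.27)/11600 = 2.2644e-03; σ = Eε = 45000 · 2.2644e-03 = 101.9 MPa.
Wall reaction R = σ·A = 101.9·160.9 = 16390 N = 16.39 kN.

16.4 kN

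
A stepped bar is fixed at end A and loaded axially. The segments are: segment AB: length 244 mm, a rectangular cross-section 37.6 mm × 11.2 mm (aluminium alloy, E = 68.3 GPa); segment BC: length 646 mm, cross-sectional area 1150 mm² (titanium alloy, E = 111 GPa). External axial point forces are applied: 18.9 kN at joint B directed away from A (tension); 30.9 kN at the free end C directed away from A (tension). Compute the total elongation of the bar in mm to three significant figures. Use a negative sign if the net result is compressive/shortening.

Internal axial forces (sectioning from the free end, tension +): N_BC = 30.9 kN, N_AB = 49.8 kN.
A_AB = 421.1 mm².
δ_AB = 49800·244/(421.1·68300) = 0.4225 mm
δ_BC = 30900·646/(1150·111000) = 0.1564 mm
δ = Σδ_i = 0.5788 mm.

0.579 mm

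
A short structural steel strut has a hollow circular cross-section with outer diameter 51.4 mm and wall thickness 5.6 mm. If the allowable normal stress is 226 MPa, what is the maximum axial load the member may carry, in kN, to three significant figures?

A = 805.8 mm².
P_max = σ_allow · A = 226 · 805.8 = 182100 N = 182.1 kN.

182 kN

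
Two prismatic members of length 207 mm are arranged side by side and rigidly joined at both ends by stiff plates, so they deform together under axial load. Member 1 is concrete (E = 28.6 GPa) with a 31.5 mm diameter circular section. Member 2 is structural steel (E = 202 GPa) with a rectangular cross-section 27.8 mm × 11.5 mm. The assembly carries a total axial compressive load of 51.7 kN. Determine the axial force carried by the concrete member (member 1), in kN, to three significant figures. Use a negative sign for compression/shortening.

A_1 = 779.3 mm².
A_2 = 319.7 mm².
Equal strain + equilibrium ⇒ each member carries load in proportion to AE: A₁E₁ = 22290000 N, A₂E₂ = 64580000 N, ΣAE = 86870000 N.
F₁ = P·A₁E₁/ΣAE = -51700·22290000/86870000 = -13270 N.

-13.3 kN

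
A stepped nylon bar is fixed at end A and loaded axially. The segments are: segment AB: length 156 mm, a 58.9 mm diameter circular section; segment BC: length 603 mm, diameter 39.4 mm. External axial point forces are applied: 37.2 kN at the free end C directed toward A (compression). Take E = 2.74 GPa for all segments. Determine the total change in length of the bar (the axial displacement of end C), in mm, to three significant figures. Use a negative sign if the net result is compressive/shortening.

Internal axial forces (sectioning from the free end, tension +): N_BC = -37.2 kN, N_AB = -37.2 kN.
A_AB = 2725 mm².
A_BC = 1219 mm².
δ_AB = -37200·156/(2725·2740) = -0.7773 mm
δ_BC = -37200·603/(1219·2740) = -6.715 mm
δ = Σδ_i = -7.492 mm.

-7.49 mm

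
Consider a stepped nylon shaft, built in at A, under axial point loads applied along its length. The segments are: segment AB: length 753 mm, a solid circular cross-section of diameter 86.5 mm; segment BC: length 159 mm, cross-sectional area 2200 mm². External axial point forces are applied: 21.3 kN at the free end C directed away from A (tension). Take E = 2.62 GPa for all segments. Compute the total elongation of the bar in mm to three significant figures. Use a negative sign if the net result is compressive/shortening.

Internal axial forces (sectioning from the free end, tension +): N_BC = 21.3 kN, N_AB = 21.3 kN.
A_AB = 5877 mm².
δ_AB = 21300·753/(5877·2620) = 1.042 mm
δ_BC = 21300·159/(2200·2620) = 0.5876 mm
δ = Σδ_i = 1.629 mm.

1.63 mm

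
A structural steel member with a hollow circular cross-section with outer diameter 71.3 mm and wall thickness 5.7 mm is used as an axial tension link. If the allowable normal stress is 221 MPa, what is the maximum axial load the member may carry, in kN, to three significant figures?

260 kN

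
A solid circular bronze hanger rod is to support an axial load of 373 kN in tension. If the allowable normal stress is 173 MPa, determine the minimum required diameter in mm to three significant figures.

52.4 mm

Required area A ≥ P/σ_allow = 373000/173 = 2156 mm².
For a solid circular section, d ≥ √(4A/π) = 52.39 mm.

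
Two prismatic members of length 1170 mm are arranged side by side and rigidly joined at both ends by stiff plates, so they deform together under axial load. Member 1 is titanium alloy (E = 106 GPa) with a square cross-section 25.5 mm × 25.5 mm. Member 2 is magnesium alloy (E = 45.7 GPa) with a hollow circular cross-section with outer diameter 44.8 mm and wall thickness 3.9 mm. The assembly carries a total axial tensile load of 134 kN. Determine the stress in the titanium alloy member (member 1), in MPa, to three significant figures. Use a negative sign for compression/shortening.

155 MPa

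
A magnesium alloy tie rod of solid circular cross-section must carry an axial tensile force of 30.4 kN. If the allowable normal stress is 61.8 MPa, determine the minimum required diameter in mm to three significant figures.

Required area A ≥ P/σ_allow = 30400/61.8 = 491.9 mm².
For a solid circular section, d ≥ √(4A/π) = 25.03 mm.

25.0 mm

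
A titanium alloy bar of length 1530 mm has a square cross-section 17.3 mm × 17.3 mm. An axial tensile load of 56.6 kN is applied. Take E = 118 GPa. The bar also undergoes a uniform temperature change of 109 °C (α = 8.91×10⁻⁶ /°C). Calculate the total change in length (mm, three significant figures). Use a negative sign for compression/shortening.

A = 299.3 mm².
δ_mech = NL/(AE) = 56600·1530/(299.3·118000) = 2.452 mm.
δ_thermal = αLΔT = 8.91e-6·1530·109 = 1.486 mm.
δ = δ_mech + δ_thermal = 3.938 mm.

3.94 mm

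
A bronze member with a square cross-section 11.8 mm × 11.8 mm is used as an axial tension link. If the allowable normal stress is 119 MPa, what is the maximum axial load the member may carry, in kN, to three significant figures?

16.6 kN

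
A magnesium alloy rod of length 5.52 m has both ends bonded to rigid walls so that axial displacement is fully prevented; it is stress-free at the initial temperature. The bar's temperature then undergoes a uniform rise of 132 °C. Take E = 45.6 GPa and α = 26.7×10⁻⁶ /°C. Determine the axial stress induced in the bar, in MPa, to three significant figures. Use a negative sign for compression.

Free thermal expansion αLΔT = 26.7e-6 · 5520 · 132 = 19.45 mm.
The walls impose strain ε = −(19.45)/5520 = -3.5244e-03; σ = Eε = 45600 · -3.5244e-03 = -160.7 MPa.

-161 MPa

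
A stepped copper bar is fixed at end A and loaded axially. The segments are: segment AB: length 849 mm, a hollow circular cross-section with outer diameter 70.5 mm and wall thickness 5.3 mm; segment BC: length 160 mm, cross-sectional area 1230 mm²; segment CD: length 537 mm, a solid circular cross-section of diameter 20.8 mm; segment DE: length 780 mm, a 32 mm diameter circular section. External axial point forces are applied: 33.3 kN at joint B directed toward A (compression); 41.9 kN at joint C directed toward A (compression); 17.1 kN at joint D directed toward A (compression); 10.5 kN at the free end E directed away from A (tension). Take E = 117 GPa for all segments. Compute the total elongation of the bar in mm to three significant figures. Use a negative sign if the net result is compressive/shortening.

-0.603 mm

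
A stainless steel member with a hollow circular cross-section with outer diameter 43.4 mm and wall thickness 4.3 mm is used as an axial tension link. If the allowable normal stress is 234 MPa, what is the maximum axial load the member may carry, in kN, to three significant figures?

124 kN

A = 528.2 mm².
P_max = σ_allow · A = 234 · 528.2 = 123600 N = 123.6 kN.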